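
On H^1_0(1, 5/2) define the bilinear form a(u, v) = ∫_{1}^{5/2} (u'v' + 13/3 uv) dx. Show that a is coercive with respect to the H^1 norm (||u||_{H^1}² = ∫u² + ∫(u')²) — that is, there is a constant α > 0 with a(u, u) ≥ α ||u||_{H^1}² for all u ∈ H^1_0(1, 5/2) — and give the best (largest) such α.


α = 1

Coercivity of a(·,·) on H^1_0(1, 5/2) means a(u, u) ≥ α ||u||_{H^1}² for every u ∈ H^1_0.
The interval has length L = 3/2, and Poincaré/coercivity depend only on L. Here a(u, u) = ∫(u')² + (13/3)·∫u².
Here c = 13/3 ≥ 1, so a(u,u) = ∫(u')² + c∫u² ≥ ∫(u')² + ∫u² = ||u||_{H^1}², i.e. α = 1 works. No larger α is possible: a(u,u) ≥ α||u||_{H^1}² means (1−α)∫(u')² ≥ (α−c)∫u², and for the modes u_n = sin(nπ(x−x₀)/L) (x₀ the left endpoint) one has ∫u_n²/∫(u_n')² = (L/(nπ))² → 0, so a(u_n,u_n)/||u_n||_{H^1}² → 1. Hence the optimal constant is α = 1.
Therefore α = 1.


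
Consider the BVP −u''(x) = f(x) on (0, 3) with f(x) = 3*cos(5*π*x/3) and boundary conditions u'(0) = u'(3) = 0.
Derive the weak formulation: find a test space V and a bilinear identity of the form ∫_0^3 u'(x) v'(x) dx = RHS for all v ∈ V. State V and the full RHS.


V = H^1(0, 3) (no boundary constraint on v; u is determined up to an additive constant); weak form: ∫_0^3 u'v' dx = ∫_0^3 (3*cos(5*π*x/3)) v dx for all v ∈ V.

Multiply both sides by a test function v and integrate from 0 to 3:
  ∫_0^3 −u''(x) v(x) dx = ∫_0^3 f(x) v(x) dx.
Integrate the LHS by parts once:
  ∫_0^3 −u'' v dx = −[u'(x) v(x)]_0^3 + ∫_0^3 u'(x) v'(x) dx.
Thus ∫_0^3 u'(x) v'(x) dx = ∫_0^3 f(x) v(x) dx + [u'(x) v(x)]_0^3.
Choose V so that boundary terms are either known or forced to vanish.
u has homogeneous Neumann: u'(0) = u'(3) = 0. So [u' v]_0^3 = 0·v(3) − 0·v(0) = 0 for any v; take V = H^1(0, 3).
Weak formulation: find u (satisfying any essential BC) such that ∫_0^3 u'(x) v'(x) dx = ∫_0^3 f v dx for all v ∈ V (homogeneous Neumann, so boundary terms vanish).
Substituting f(x) = 3*cos(5*π*x/3), the right-hand side is ∫_0^3 (3*cos(5*π*x/3)) v dx.
Compatibility check (pure Neumann): taking v ≡ 1 ∈ V gives 0 = ∫_0^3 f dx + (0) − (0), i.e. ∫_0^3 f dx must equal u'(0) − u'(3) = 0. Indeed ∫_0^3 (3*cos(5*π*x/3)) dx = 0, so the data are compatible. The solution is then unique only up to an additive constant (fix it e.g. by requiring ∫_0^3 u dx = 0).


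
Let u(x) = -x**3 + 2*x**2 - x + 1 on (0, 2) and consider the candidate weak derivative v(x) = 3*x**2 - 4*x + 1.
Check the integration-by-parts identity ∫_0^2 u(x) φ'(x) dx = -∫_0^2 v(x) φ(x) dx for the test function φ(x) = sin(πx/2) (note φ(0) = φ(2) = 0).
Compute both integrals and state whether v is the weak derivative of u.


LHS = -96/π^3 + 12/π, RHS = -12/π + 96/π^3. No, v is not the weak derivative of u.

u(x) = -x**3 + 2*x**2 - x + 1, classical derivative u'(x) = -3*x**2 + 4*x - 1.
φ(x) = sin(πx/2), so φ'(x) = π*cos(π*x/2)/2.
Note φ(0) = φ(2) = 0, so the boundary term u·φ vanishes.
LHS = ∫_0^2 u(x) φ'(x) dx = ∫_0^2 (-π*x^3*cos(π*x/2)/2 + π*x^2*cos(π*x/2) - π*x*cos(π*x/2)/2 + π*cos(π*x/2)/2) dx. Term by term:
  ∫_0^2 π*cos(π*x/2)/2 dx = 0;  ∫_0^2 π*x^2*cos(π*x/2) dx = -16/π;  ∫_0^2 -π*x*cos(π*x/2)/2 dx = 4/π;
  ∫_0^2 -π*x^3*cos(π*x/2)/2 dx = -96/π^3 + 24/π.
Sum: 0 − 16/π + 4/π + -96/π^3 + 24/π = -96/π^3 + 12/π.
So LHS = -96/π^3 + 12/π.
∫_0^2 v(x) φ(x) dx = ∫_0^2 (3*x^2*sin(π*x/2) - 4*x*sin(π*x/2) + sin(π*x/2)) dx. Term by term:
  ∫_0^2 -4*x*sin(π*x/2) dx = -16/π;  ∫_0^2 3*x^2*sin(π*x/2) dx = -96/π^3 + 24/π;  ∫_0^2 sin(π*x/2) dx = 4/π.
Sum: -16/π + -96/π^3 + 24/π + 4/π = -96/π^3 + 12/π.
So RHS = -∫_0^2 v(x) φ(x) dx = -12/π + 96/π^3.
LHS − RHS = -192/π^3 + 24/π ≠ 0, so the identity fails.
(For a valid weak derivative the identity must hold for EVERY test function, in particular this one. The failure shows v is NOT the weak derivative of u.)
Correct weak derivative would be u'(x) = -3*x**2 + 4*x - 1.


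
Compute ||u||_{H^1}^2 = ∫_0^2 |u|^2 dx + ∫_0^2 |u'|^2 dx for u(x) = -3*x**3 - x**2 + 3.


||u||_{H^1}^2 = 87994/105

The H^1 norm (squared) on an interval (0, L) is
  ||u||_{H^1}^2 = ∫_0^L u(x)^2 dx + ∫_0^L u'(x)^2 dx.
Compute u'(x) = -9*x**2 - 2*x.
Then u(x)^2 = 9*x**6 + 6*x**5 + x**4 - 18*x**3 - 6*x**2 + 9 and u'(x)^2 = 81*x**4 + 36*x**3 + 4*x**2.
Integrate each monomial from 0 to 2 using ∫_0^2 c·x^n dx = c·2^(n+1)/(n+1):
  ∫_0^2 u(x)^2 dx = ∫_0^2 (9*x^6 + 6*x^5 + x^4 - 18*x^3 - 6*x^2 + 9) dx. Term by term:
    ∫_0^2 9*x^6 dx = 1152/7;  ∫_0^2 6*x^5 dx = 64;  ∫_0^2 x^4 dx = 32/5;
    ∫_0^2 -18*x^3 dx = -72;  ∫_0^2 -6*x^2 dx = -16;  ∫_0^2 9 dx = 18.
  Sum: 1152/7 + 64 + 32/5 − 72 − 16 + 18 = 5774/35.
  ∫_0^2 u'(x)^2 dx = ∫_0^2 (81*x^4 + 36*x^3 + 4*x^2) dx. Term by term:
    ∫_0^2 81*x^4 dx = 2592/5;  ∫_0^2 36*x^3 dx = 144;  ∫_0^2 4*x^2 dx = 32/3.
  Sum: 2592/5 + 144 + 32/3 = 10096/15.
Adding: ||u||_{H^1}^2 = 5774/35 + 10096/15 = 87994/105.


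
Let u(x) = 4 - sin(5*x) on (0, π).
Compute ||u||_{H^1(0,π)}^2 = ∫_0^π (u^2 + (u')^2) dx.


||u||_{H^1(0,π)}^2 = -16/5 + 29*π

u'(x) = -5*cos(5*x).
Expand u² and (u')² and integrate term by term on (0, π), using: for integers n ≥ 1, ∫_0^π sin²(nx) dx = ∫_0^π cos²(nx) dx = π/2; for n ≠ n', ∫_0^π sin(nx)sin(n'x) dx = ∫_0^π cos(nx)cos(n'x) dx = 0; and by product-to-sum, ∫_0^π sin(nx)cos(n'x) dx = ½∫_0^π [sin((n+n')x) + sin((n−n')x)] dx, which is 0 when n+n' is even and 2n/(n²−n'²) when n+n' is odd (it need not vanish on (0, π)). For the constant mode: ∫_0^π 1 dx = π, ∫_0^π cos(nx) dx = 0, ∫_0^π sin(nx) dx = (1−(−1)^n)/n.
  u² squared terms: (4)²·∫1 dx = 16·π = 16*π;  (-1)²·∫sin(5x)² dx = 1·π/2 = π/2.
  u² cross terms: 2·(4)·(-1)·∫1·sin(5x) dx = -8·(2/5) = -16/5.
  So ∫_0^π u² dx = 16*π + π/2 − 16/5 = -16/5 + 33*π/2.
  (u')² squared terms: (-5)²·∫cos(5x)² dx = 25·π/2 = 25*π/2.
  So ∫_0^π (u')² dx = 25*π/2.
||u||_{H^1}^2 = (-16/5 + 33*π/2) + (25*π/2) = -16/5 + 29*π.


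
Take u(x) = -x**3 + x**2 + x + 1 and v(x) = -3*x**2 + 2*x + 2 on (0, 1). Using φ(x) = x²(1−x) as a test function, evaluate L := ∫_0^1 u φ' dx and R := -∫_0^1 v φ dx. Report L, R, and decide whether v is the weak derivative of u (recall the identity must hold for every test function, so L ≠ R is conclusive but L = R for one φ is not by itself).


LHS = -1/12, RHS = -1/6. No, v is not the weak derivative of u.

u(x) = -x**3 + x**2 + x + 1, classical derivative u'(x) = -3*x**2 + 2*x + 1.
φ(x) = x²(1−x), so φ'(x) = x*(2 - 3*x).
Note φ(0) = φ(1) = 0, so the boundary term u·φ vanishes.
LHS = ∫_0^1 u(x) φ'(x) dx = ∫_0^1 (3*x^5 - 5*x^4 - x^3 - x^2 + 2*x) dx. Term by term:
  ∫_0^1 3*x^5 dx = 1/2;  ∫_0^1 -5*x^4 dx = -1;  ∫_0^1 -x^3 dx = -1/4;
  ∫_0^1 -x^2 dx = -1/3;  ∫_0^1 2*x dx = 1.
Sum: 1/2 − 1 − 1/4 − 1/3 + 1 = -1/12.
So LHS = -1/12.
∫_0^1 v(x) φ(x) dx = ∫_0^1 (3*x^5 - 5*x^4 + 2*x^2) dx. Term by term:
  ∫_0^1 3*x^5 dx = 1/2;  ∫_0^1 -5*x^4 dx = -1;  ∫_0^1 2*x^2 dx = 2/3.
Sum: 1/2 − 1 + 2/3 = 1/6.
So RHS = -∫_0^1 v(x) φ(x) dx = -1/6.
LHS − RHS = 1/12 ≠ 0, so the identity fails.
(For a valid weak derivative the identity must hold for EVERY test function, in particular this one. The failure shows v is NOT the weak derivative of u.)
Correct weak derivative would be u'(x) = -3*x**2 + 2*x + 1.


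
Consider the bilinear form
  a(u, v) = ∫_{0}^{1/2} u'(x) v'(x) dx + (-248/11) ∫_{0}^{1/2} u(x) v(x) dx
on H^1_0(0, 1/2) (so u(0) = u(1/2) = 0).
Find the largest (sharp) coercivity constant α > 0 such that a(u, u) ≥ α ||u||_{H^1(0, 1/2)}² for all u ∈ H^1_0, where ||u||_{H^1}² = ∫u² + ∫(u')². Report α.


α = 4*(-62 + 11*π^2)/(11*(1 + 4*π^2))

Coercivity of a(·,·) on H^1_0(0, 1/2) means a(u, u) ≥ α ||u||_{H^1}² for every u ∈ H^1_0.
The interval has length L = 1/2, and Poincaré/coercivity depend only on L. Here a(u, u) = ∫(u')² + (-248/11)·∫u².
Here c = -248/11 < 0 with |c| < (π/L)² = 4*π^2, so coercivity still holds. The condition a(u,u) ≥ α||u||_{H^1}² reads (1−α)∫(u')² ≥ (α−c)∫u². Any admissible α is ≤ 1 (rapidly oscillating u have ∫u²/∫(u')² → 0), and α = 1 would force 0 ≥ (1−c)∫u², impossible since c < 1; so 1−α > 0. By the sharp Poincaré inequality on H^1_0 of an interval of length L, ∫(u')² ≥ (π/L)²∫u² with equality for the first sine mode sin(π(x−x₀)/L) (x₀ the left endpoint), so the inequality holds for all u iff (1−α)(π/L)² ≥ α − c, i.e. α ≤ ((π/L)² + c)/((π/L)² + 1) = (1 + c(L/π)²)/(1 + (L/π)²). (Direct route, valid since c ≤ 0: Poincaré gives c∫u² ≥ c(L/π)²∫(u')², so a(u,u) ≥ (1 + c(L/π)²)∫(u')², while ||u||_{H^1}² ≤ (1 + (L/π)²)∫(u')²; dividing yields the same α.) With (π/L)² = 4*π^2 and c = -248/11, the largest admissible constant is α = ((π/L)² + c)/((π/L)² + 1).
Simplifying, α = 4*(-62 + 11*π^2)/(11*(1 + 4*π^2)).


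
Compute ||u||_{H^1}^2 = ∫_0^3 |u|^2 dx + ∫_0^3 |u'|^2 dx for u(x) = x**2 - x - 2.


||u||_{H^1}^2 = 321/10

The H^1 norm (squared) on an interval (0, L) is
  ||u||_{H^1}^2 = ∫_0^L u(x)^2 dx + ∫_0^L u'(x)^2 dx.
Compute u'(x) = 2*x - 1.
Then u(x)^2 = x**4 - 2*x**3 - 3*x**2 + 4*x + 4 and u'(x)^2 = 4*x**2 - 4*x + 1.
Integrate each monomial from 0 to 3 using ∫_0^3 c·x^n dx = c·3^(n+1)/(n+1):
  ∫_0^3 u(x)^2 dx = ∫_0^3 (x^4 - 2*x^3 - 3*x^2 + 4*x + 4) dx. Term by term:
    ∫_0^3 x^4 dx = 243/5;  ∫_0^3 -2*x^3 dx = -81/2;  ∫_0^3 -3*x^2 dx = -27;
    ∫_0^3 4*x dx = 18;  ∫_0^3 4 dx = 12.
  Sum: 243/5 − 81/2 − 27 + 18 + 12 = 111/10.
  ∫_0^3 u'(x)^2 dx = ∫_0^3 (4*x^2 - 4*x + 1) dx. Term by term:
    ∫_0^3 4*x^2 dx = 36;  ∫_0^3 -4*x dx = -18;  ∫_0^3 1 dx = 3.
  Sum: 36 − 18 + 3 = 21.
Adding: ||u||_{H^1}^2 = 111/10 + 21 = 321/10.


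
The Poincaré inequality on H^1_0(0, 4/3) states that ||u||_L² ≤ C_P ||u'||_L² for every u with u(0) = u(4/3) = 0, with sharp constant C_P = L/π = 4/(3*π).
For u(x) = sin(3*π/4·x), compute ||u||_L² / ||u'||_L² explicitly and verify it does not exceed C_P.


||u||_L² / ||u'||_L² = 4/(3*π) = C_P.

u(x) = sin(3*π/4·x), so u'(x) = 3*π*cos(3*π*x/4)/4.
Writing u(x) = A·sin(kπx/L) with A = 1 and k = 1, use ∫_0^L sin²(kπx/L) dx = L/2 and ∫_0^L cos²(kπx/L) dx = L/2.
u² = 1·sin²(3*π/4·x) and (u')² = 9*π^2/16·cos²(3*π/4·x), and each of sin², cos² integrates to L/2 = 2/3 over (0, 4/3).
∫_0^4/3 u² dx = 2/3, so ||u||_L² = sqrt(6)/3.
∫_0^4/3 (u')² dx = 3*π^2/8, so ||u'||_L² = sqrt(6)*π/4.
Ratio ||u||_L² / ||u'||_L² = 4/(3*π).
Sharp Poincaré constant on H^1_0(0, 4/3) is C_P = L/π = 4/(3*π), achieved by sin(3*π/4·x).
This is the k = 1 eigenfunction (up to amplitude), so the ratio equals the sharp Poincaré constant exactly.


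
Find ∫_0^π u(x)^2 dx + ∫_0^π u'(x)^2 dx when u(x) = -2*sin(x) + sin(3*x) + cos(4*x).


||u||_{H^1(0,π)}^2 = -2108/105 + 35*π/2

u'(x) = -4*sin(4*x) - 2*cos(x) + 3*cos(3*x).
Expand u² and (u')² and integrate term by term on (0, π), using: for integers n ≥ 1, ∫_0^π sin²(nx) dx = ∫_0^π cos²(nx) dx = π/2; for n ≠ n', ∫_0^π sin(nx)sin(n'x) dx = ∫_0^π cos(nx)cos(n'x) dx = 0; and by product-to-sum, ∫_0^π sin(nx)cos(n'x) dx = ½∫_0^π [sin((n+n')x) + sin((n−n')x)] dx, which is 0 when n+n' is even and 2n/(n²−n'²) when n+n' is odd (it need not vanish on (0, π)).
  u² squared terms: (-2)²·∫sin(x)² dx = 4·π/2 = 2*π;  (1)²·∫cos(4x)² dx = 1·π/2 = π/2;  (1)²·∫sin(3x)² dx = 1·π/2 = π/2.
  u² cross terms: 2·(-2)·(1)·∫sin(x)·cos(4x) dx = -4·(-2/15) = 8/15;  2·(-2)·(1)·∫sin(x)·sin(3x) dx = -4·(0) = 0;  2·(1)·(1)·∫cos(4x)·sin(3x) dx = 2·(-6/7) = -12/7.
  So ∫_0^π u² dx = 2*π + π/2 + π/2 + 8/15 + 0 − 12/7 = -124/105 + 3*π.
  (u')² squared terms: (-4)²·∫sin(4x)² dx = 16·π/2 = 8*π;  (-2)²·∫cos(x)² dx = 4·π/2 = 2*π;  (3)²·∫cos(3x)² dx = 9·π/2 = 9*π/2.
  (u')² cross terms: 2·(-4)·(-2)·∫sin(4x)·cos(x) dx = 16·(8/15) = 128/15;  2·(-4)·(3)·∫sin(4x)·cos(3x) dx = -24·(8/7) = -192/7;  2·(-2)·(3)·∫cos(x)·cos(3x) dx = -12·(0) = 0.
  So ∫_0^π (u')² dx = 8*π + 2*π + 9*π/2 + 128/15 − 192/7 + 0 = -1984/105 + 29*π/2.
||u||_{H^1}^2 = (-124/105 + 3*π) + (-1984/105 + 29*π/2) = -2108/105 + 35*π/2.


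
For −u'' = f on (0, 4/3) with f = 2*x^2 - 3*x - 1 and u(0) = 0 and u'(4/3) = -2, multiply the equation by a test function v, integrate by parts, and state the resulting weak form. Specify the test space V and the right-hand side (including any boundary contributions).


V = {v ∈ H^1(0, 4/3) : v(0) = 0} (test functions vanish at x = 0 where u is specified); weak form: ∫_0^4/3 u'v' dx = ∫_0^4/3 (2*x^2 - 3*x - 1) v dx − 2·v(4/3) for all v ∈ V.

Multiply both sides by a test function v and integrate from 0 to 4/3:
  ∫_0^4/3 −u''(x) v(x) dx = ∫_0^4/3 f(x) v(x) dx.
Integrate the LHS by parts once:
  ∫_0^4/3 −u'' v dx = −[u'(x) v(x)]_0^4/3 + ∫_0^4/3 u'(x) v'(x) dx.
Thus ∫_0^4/3 u'(x) v'(x) dx = ∫_0^4/3 f(x) v(x) dx + [u'(x) v(x)]_0^4/3.
Choose V so that boundary terms are either known or forced to vanish.
Mixed BC: u(0) = 0 (Dirichlet) and u'(4/3) = -2 (Neumann). Define V = {v ∈ H^1(0, 4/3) : v(0) = 0}. Then [u' v]_0^4/3 = u'(4/3)·v(4/3) − u'(0)·0 = − 2·v(4/3).
Weak formulation: find u (satisfying any essential BC) such that ∫_0^4/3 u'(x) v'(x) dx = ∫_0^4/3 f v dx − 2·v(4/3) for all v ∈ V (Dirichlet at 0 absorbed into V; Neumann datum at x = 4/3 contributes the boundary term).
Substituting f(x) = 2*x^2 - 3*x - 1, the right-hand side is ∫_0^4/3 (2*x^2 - 3*x - 1) v dx − 2·v(4/3).


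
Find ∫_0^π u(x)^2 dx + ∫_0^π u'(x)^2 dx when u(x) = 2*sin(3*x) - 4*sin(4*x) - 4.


||u||_{H^1(0,π)}^2 = -32/3 + 172*π

u'(x) = 6*cos(3*x) - 16*cos(4*x).
Expand u² and (u')² and integrate term by term on (0, π), using: for integers n ≥ 1, ∫_0^π sin²(nx) dx = ∫_0^π cos²(nx) dx = π/2; for n ≠ n', ∫_0^π sin(nx)sin(n'x) dx = ∫_0^π cos(nx)cos(n'x) dx = 0; and by product-to-sum, ∫_0^π sin(nx)cos(n'x) dx = ½∫_0^π [sin((n+n')x) + sin((n−n')x)] dx, which is 0 when n+n' is even and 2n/(n²−n'²) when n+n' is odd (it need not vanish on (0, π)). For the constant mode: ∫_0^π 1 dx = π, ∫_0^π cos(nx) dx = 0, ∫_0^π sin(nx) dx = (1−(−1)^n)/n.
  u² squared terms: (-4)²·∫1 dx = 16·π = 16*π;  (-4)²·∫sin(4x)² dx = 16·π/2 = 8*π;  (2)²·∫sin(3x)² dx = 4·π/2 = 2*π.
  u² cross terms: 2·(-4)·(-4)·∫1·sin(4x) dx = 32·(0) = 0;  2·(-4)·(2)·∫1·sin(3x) dx = -16·(2/3) = -32/3;  2·(-4)·(2)·∫sin(4x)·sin(3x) dx = -16·(0) = 0.
  So ∫_0^π u² dx = 16*π + 8*π + 2*π + 0 − 32/3 + 0 = -32/3 + 26*π.
  (u')² squared terms: (-16)²·∫cos(4x)² dx = 256·π/2 = 128*π;  (6)²·∫cos(3x)² dx = 36·π/2 = 18*π.
  (u')² cross terms: 2·(-16)·(6)·∫cos(4x)·cos(3x) dx = -192·(0) = 0.
  So ∫_0^π (u')² dx = 128*π + 18*π + 0 = 146*π.
||u||_{H^1}^2 = (-32/3 + 26*π) + (146*π) = -32/3 + 172*π.


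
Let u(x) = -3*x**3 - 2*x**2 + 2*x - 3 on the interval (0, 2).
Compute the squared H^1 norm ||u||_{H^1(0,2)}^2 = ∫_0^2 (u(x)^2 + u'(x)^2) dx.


||u||_{H^1}^2 = 109946/105

The H^1 norm (squared) on an interval (0, L) is
  ||u||_{H^1}^2 = ∫_0^L u(x)^2 dx + ∫_0^L u'(x)^2 dx.
Compute u'(x) = -9*x**2 - 4*x + 2.
Then u(x)^2 = 9*x**6 + 12*x**5 - 8*x**4 + 10*x**3 + 16*x**2 - 12*x + 9 and u'(x)^2 = 81*x**4 + 72*x**3 - 20*x**2 - 16*x + 4.
Integrate each monomial from 0 to 2 using ∫_0^2 c·x^n dx = c·2^(n+1)/(n+1):
  ∫_0^2 u(x)^2 dx = ∫_0^2 (9*x^6 + 12*x^5 - 8*x^4 + 10*x^3 + 16*x^2 - 12*x + 9) dx. Term by term:
    ∫_0^2 9*x^6 dx = 1152/7;  ∫_0^2 12*x^5 dx = 128;  ∫_0^2 -8*x^4 dx = -256/5;
    ∫_0^2 10*x^3 dx = 40;  ∫_0^2 16*x^2 dx = 128/3;  ∫_0^2 -12*x dx = -24;
    ∫_0^2 9 dx = 18.
  Sum: 1152/7 + 128 − 256/5 + 40 + 128/3 − 24 + 18 = 33394/105.
  ∫_0^2 u'(x)^2 dx = ∫_0^2 (81*x^4 + 72*x^3 - 20*x^2 - 16*x + 4) dx. Term by term:
    ∫_0^2 81*x^4 dx = 2592/5;  ∫_0^2 72*x^3 dx = 288;  ∫_0^2 -20*x^2 dx = -160/3;
    ∫_0^2 -16*x dx = -32;  ∫_0^2 4 dx = 8.
  Sum: 2592/5 + 288 − 160/3 − 32 + 8 = 10936/15.
Adding: ||u||_{H^1}^2 = 33394/105 + 10936/15 = 109946/105.


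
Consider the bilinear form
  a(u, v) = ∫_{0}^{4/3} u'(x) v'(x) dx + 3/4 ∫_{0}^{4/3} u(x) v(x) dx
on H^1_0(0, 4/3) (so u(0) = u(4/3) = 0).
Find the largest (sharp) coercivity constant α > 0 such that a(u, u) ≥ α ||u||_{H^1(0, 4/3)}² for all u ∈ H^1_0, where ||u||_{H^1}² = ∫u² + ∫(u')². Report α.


α = 3*(4 + 3*π^2)/(16 + 9*π^2)

Coercivity of a(·,·) on H^1_0(0, 4/3) means a(u, u) ≥ α ||u||_{H^1}² for every u ∈ H^1_0.
The interval has length L = 4/3, and Poincaré/coercivity depend only on L. Here a(u, u) = ∫(u')² + (3/4)·∫u².
Here 0 < c = 3/4 < 1. The condition a(u,u) ≥ α||u||_{H^1}² reads (1−α)∫(u')² ≥ (α−c)∫u². Any admissible α is ≤ 1 (rapidly oscillating u have ∫u²/∫(u')² → 0), and α = 1 would force 0 ≥ (1−c)∫u², impossible since c < 1; so 1−α > 0. By the sharp Poincaré inequality on H^1_0 of an interval of length L, ∫(u')² ≥ (π/L)²∫u² with equality for the first sine mode sin(π(x−x₀)/L) (x₀ the left endpoint), so the inequality holds for all u iff (1−α)(π/L)² ≥ α − c, i.e. α ≤ ((π/L)² + c)/((π/L)² + 1) = (1 + c(L/π)²)/(1 + (L/π)²). With (π/L)² = 9*π^2/16 and c = 3/4, the largest admissible constant is α = ((π/L)² + c)/((π/L)² + 1).
Simplifying, α = 3*(4 + 3*π^2)/(16 + 9*π^2).


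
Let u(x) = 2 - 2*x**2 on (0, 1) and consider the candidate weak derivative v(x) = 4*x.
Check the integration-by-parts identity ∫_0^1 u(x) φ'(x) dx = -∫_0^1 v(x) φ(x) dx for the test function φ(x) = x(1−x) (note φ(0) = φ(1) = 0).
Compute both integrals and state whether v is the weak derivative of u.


LHS = 1/3, RHS = -1/3. No, v is not the weak derivative of u.

u(x) = 2 - 2*x**2, classical derivative u'(x) = -4*x.
φ(x) = x(1−x), so φ'(x) = 1 - 2*x.
Note φ(0) = φ(1) = 0, so the boundary term u·φ vanishes.
LHS = ∫_0^1 u(x) φ'(x) dx = ∫_0^1 (4*x^3 - 2*x^2 - 4*x + 2) dx. Term by term:
  ∫_0^1 4*x^3 dx = 1;  ∫_0^1 -2*x^2 dx = -2/3;  ∫_0^1 -4*x dx = -2;
  ∫_0^1 2 dx = 2.
Sum: 1 − 2/3 − 2 + 2 = 1/3.
So LHS = 1/3.
∫_0^1 v(x) φ(x) dx = ∫_0^1 (-4*x^3 + 4*x^2) dx. Term by term:
  ∫_0^1 -4*x^3 dx = -1;  ∫_0^1 4*x^2 dx = 4/3.
Sum: -1 + 4/3 = 1/3.
So RHS = -∫_0^1 v(x) φ(x) dx = -1/3.
LHS − RHS = 2/3 ≠ 0, so the identity fails.
(For a valid weak derivative the identity must hold for EVERY test function, in particular this one. The failure shows v is NOT the weak derivative of u.)
Correct weak derivative would be u'(x) = -4*x.


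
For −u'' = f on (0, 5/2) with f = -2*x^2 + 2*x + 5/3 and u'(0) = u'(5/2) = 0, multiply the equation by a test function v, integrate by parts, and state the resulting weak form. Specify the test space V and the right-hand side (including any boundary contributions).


V = H^1(0, 5/2) (no boundary constraint on v; u is determined up to an additive constant); weak form: ∫_0^5/2 u'v' dx = ∫_0^5/2 (-2*x^2 + 2*x + 5/3) v dx for all v ∈ V.

Multiply both sides by a test function v and integrate from 0 to 5/2:
  ∫_0^5/2 −u''(x) v(x) dx = ∫_0^5/2 f(x) v(x) dx.
Integrate the LHS by parts once:
  ∫_0^5/2 −u'' v dx = −[u'(x) v(x)]_0^5/2 + ∫_0^5/2 u'(x) v'(x) dx.
Thus ∫_0^5/2 u'(x) v'(x) dx = ∫_0^5/2 f(x) v(x) dx + [u'(x) v(x)]_0^5/2.
Choose V so that boundary terms are either known or forced to vanish.
u has homogeneous Neumann: u'(0) = u'(5/2) = 0. So [u' v]_0^5/2 = 0·v(5/2) − 0·v(0) = 0 for any v; take V = H^1(0, 5/2).
Weak formulation: find u (satisfying any essential BC) such that ∫_0^5/2 u'(x) v'(x) dx = ∫_0^5/2 f v dx for all v ∈ V (homogeneous Neumann, so boundary terms vanish).
Substituting f(x) = -2*x^2 + 2*x + 5/3, the right-hand side is ∫_0^5/2 (-2*x^2 + 2*x + 5/3) v dx.
Compatibility check (pure Neumann): taking v ≡ 1 ∈ V gives 0 = ∫_0^5/2 f dx + (0) − (0), i.e. ∫_0^5/2 f dx must equal u'(0) − u'(5/2) = 0. Indeed ∫_0^5/2 (-2*x^2 + 2*x + 5/3) dx = 0, so the data are compatible. The solution is then unique only up to an additive constant (fix it e.g. by requiring ∫_0^5/2 u dx = 0).


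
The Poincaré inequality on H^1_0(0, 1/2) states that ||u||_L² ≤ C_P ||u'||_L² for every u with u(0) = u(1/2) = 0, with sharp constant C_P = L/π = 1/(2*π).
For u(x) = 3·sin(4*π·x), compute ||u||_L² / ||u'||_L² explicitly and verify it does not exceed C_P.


||u||_L² / ||u'||_L² = 1/(4*π) < C_P = 1/(2*π).

u(x) = 3·sin(4*π·x), so u'(x) = 12*π*cos(4*π*x).
Writing u(x) = A·sin(kπx/L) with A = 3 and k = 2, use ∫_0^L sin²(kπx/L) dx = L/2 and ∫_0^L cos²(kπx/L) dx = L/2.
u² = 9·sin²(4*π·x) and (u')² = 144*π^2·cos²(4*π·x), and each of sin², cos² integrates to L/2 = 1/4 over (0, 1/2).
∫_0^1/2 u² dx = 9/4, so ||u||_L² = 3/2.
∫_0^1/2 (u')² dx = 36*π^2, so ||u'||_L² = 6*π.
Ratio ||u||_L² / ||u'||_L² = 1/(4*π).
Sharp Poincaré constant on H^1_0(0, 1/2) is C_P = L/π = 1/(2*π), achieved by sin(2*π·x).
This is the k = 2 harmonic; the ratio L/(kπ) is strictly less than C_P = L/π, consistent with the sharp inequality ||u||_L² ≤ C_P ||u'||_L².


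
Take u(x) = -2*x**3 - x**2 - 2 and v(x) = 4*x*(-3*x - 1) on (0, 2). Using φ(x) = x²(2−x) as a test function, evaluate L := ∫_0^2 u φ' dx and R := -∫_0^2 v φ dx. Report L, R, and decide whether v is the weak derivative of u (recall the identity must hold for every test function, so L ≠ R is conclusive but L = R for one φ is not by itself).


LHS = 16, RHS = 32. No, v is not the weak derivative of u.

u(x) = -2*x**3 - x**2 - 2, classical derivative u'(x) = -6*x**2 - 2*x.
φ(x) = x²(2−x), so φ'(x) = x*(4 - 3*x).
Note φ(0) = φ(2) = 0, so the boundary term u·φ vanishes.
LHS = ∫_0^2 u(x) φ'(x) dx = ∫_0^2 (6*x^5 - 5*x^4 - 4*x^3 + 6*x^2 - 8*x) dx. Term by term:
  ∫_0^2 6*x^5 dx = 64;  ∫_0^2 -5*x^4 dx = -32;  ∫_0^2 -4*x^3 dx = -16;
  ∫_0^2 6*x^2 dx = 16;  ∫_0^2 -8*x dx = -16.
Sum: 64 − 32 − 16 + 16 − 16 = 16.
So LHS = 16.
∫_0^2 v(x) φ(x) dx = ∫_0^2 (12*x^5 - 20*x^4 - 8*x^3) dx. Term by term:
  ∫_0^2 12*x^5 dx = 128;  ∫_0^2 -20*x^4 dx = -128;  ∫_0^2 -8*x^3 dx = -32.
Sum: 128 − 128 − 32 = -32.
So RHS = -∫_0^2 v(x) φ(x) dx = 32.
LHS − RHS = -16 ≠ 0, so the identity fails.
(For a valid weak derivative the identity must hold for EVERY test function, in particular this one. The failure shows v is NOT the weak derivative of u.)
Correct weak derivative would be u'(x) = -6*x**2 - 2*x.


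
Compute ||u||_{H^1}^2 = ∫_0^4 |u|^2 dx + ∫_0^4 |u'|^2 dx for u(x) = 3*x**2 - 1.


||u||_{H^1}^2 = 12436/5

The H^1 norm (squared) on an interval (0, L) is
  ||u||_{H^1}^2 = ∫_0^L u(x)^2 dx + ∫_0^L u'(x)^2 dx.
Compute u'(x) = 6*x.
Then u(x)^2 = 9*x**4 - 6*x**2 + 1 and u'(x)^2 = 36*x**2.
Integrate each monomial from 0 to 4 using ∫_0^4 c·x^n dx = c·4^(n+1)/(n+1):
  ∫_0^4 u(x)^2 dx = ∫_0^4 (9*x^4 - 6*x^2 + 1) dx. Term by term:
    ∫_0^4 9*x^4 dx = 9216/5;  ∫_0^4 -6*x^2 dx = -128;  ∫_0^4 1 dx = 4.
  Sum: 9216/5 − 128 + 4 = 8596/5.
  ∫_0^4 u'(x)^2 dx = ∫_0^4 (36*x^2) dx. Term by term:
    ∫_0^4 36*x^2 dx = 768.
Adding: ||u||_{H^1}^2 = 8596/5 + 768 = 12436/5.


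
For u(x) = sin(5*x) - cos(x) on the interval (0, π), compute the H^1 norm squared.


||u||_{H^1(0,π)}^2 = 14*π

u'(x) = sin(x) + 5*cos(5*x).
Expand u² and (u')² and integrate term by term on (0, π), using: for integers n ≥ 1, ∫_0^π sin²(nx) dx = ∫_0^π cos²(nx) dx = π/2; for n ≠ n', ∫_0^π sin(nx)sin(n'x) dx = ∫_0^π cos(nx)cos(n'x) dx = 0; and by product-to-sum, ∫_0^π sin(nx)cos(n'x) dx = ½∫_0^π [sin((n+n')x) + sin((n−n')x)] dx, which is 0 when n+n' is even and 2n/(n²−n'²) when n+n' is odd (it need not vanish on (0, π)).
  u² squared terms: (-1)²·∫cos(x)² dx = 1·π/2 = π/2;  (1)²·∫sin(5x)² dx = 1·π/2 = π/2.
  u² cross terms: 2·(-1)·(1)·∫cos(x)·sin(5x) dx = -2·(0) = 0.
  So ∫_0^π u² dx = π/2 + π/2 + 0 = π.
  (u')² squared terms: (5)²·∫cos(5x)² dx = 25·π/2 = 25*π/2;  (1)²·∫sin(x)² dx = 1·π/2 = π/2.
  (u')² cross terms: 2·(5)·(1)·∫cos(5x)·sin(x) dx = 10·(0) = 0.
  So ∫_0^π (u')² dx = 25*π/2 + π/2 + 0 = 13*π.
||u||_{H^1}^2 = (π) + (13*π) = 14*π.


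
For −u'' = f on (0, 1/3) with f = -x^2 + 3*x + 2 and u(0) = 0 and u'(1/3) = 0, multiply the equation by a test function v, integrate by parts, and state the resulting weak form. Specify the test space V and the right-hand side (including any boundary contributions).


V = {v ∈ H^1(0, 1/3) : v(0) = 0} (test functions vanish at x = 0 where u is specified); weak form: ∫_0^1/3 u'v' dx = ∫_0^1/3 (-x^2 + 3*x + 2) v dx for all v ∈ V.

Multiply both sides by a test function v and integrate from 0 to 1/3:
  ∫_0^1/3 −u''(x) v(x) dx = ∫_0^1/3 f(x) v(x) dx.
Integrate the LHS by parts once:
  ∫_0^1/3 −u'' v dx = −[u'(x) v(x)]_0^1/3 + ∫_0^1/3 u'(x) v'(x) dx.
Thus ∫_0^1/3 u'(x) v'(x) dx = ∫_0^1/3 f(x) v(x) dx + [u'(x) v(x)]_0^1/3.
Choose V so that boundary terms are either known or forced to vanish.
Mixed BC: u(0) = 0 (Dirichlet) and u'(1/3) = 0 (Neumann). Define V = {v ∈ H^1(0, 1/3) : v(0) = 0}. Then [u' v]_0^1/3 = u'(1/3)·v(1/3) − u'(0)·0 = 0.
Weak formulation: find u (satisfying any essential BC) such that ∫_0^1/3 u'(x) v'(x) dx = ∫_0^1/3 f v dx for all v ∈ V (Dirichlet at 0 absorbed into V; the Neumann datum at x = 1/3 is zero, so no boundary term remains).
Substituting f(x) = -x^2 + 3*x + 2, the right-hand side is ∫_0^1/3 (-x^2 + 3*x + 2) v dx.


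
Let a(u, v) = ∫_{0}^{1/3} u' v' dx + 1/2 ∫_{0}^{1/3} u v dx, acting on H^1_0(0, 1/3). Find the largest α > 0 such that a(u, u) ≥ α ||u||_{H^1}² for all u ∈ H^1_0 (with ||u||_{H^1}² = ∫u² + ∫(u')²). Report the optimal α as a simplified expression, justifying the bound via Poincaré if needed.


α = (1 + 18*π^2)/(2*(1 + 9*π^2))

Coercivity of a(·,·) on H^1_0(0, 1/3) means a(u, u) ≥ α ||u||_{H^1}² for every u ∈ H^1_0.
The interval has length L = 1/3, and Poincaré/coercivity depend only on L. Here a(u, u) = ∫(u')² + (1/2)·∫u².
Here 0 < c = 1/2 < 1. The condition a(u,u) ≥ α||u||_{H^1}² reads (1−α)∫(u')² ≥ (α−c)∫u². Any admissible α is ≤ 1 (rapidly oscillating u have ∫u²/∫(u')² → 0), and α = 1 would force 0 ≥ (1−c)∫u², impossible since c < 1; so 1−α > 0. By the sharp Poincaré inequality on H^1_0 of an interval of length L, ∫(u')² ≥ (π/L)²∫u² with equality for the first sine mode sin(π(x−x₀)/L) (x₀ the left endpoint), so the inequality holds for all u iff (1−α)(π/L)² ≥ α − c, i.e. α ≤ ((π/L)² + c)/((π/L)² + 1) = (1 + c(L/π)²)/(1 + (L/π)²). With (π/L)² = 9*π^2 and c = 1/2, the largest admissible constant is α = ((π/L)² + c)/((π/L)² + 1).
Simplifying, α = (1 + 18*π^2)/(2*(1 + 9*π^2)).


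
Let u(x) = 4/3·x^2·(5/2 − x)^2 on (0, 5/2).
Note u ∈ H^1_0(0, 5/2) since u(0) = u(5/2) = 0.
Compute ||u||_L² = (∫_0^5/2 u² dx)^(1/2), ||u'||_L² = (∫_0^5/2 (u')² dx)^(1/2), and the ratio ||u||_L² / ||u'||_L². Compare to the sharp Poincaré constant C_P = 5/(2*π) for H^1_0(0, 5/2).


||u||_L² / ||u'||_L² = 5*sqrt(3)/12 < C_P = 5/(2*π).

u(x) = 4/3·x^2·(5/2 − x)^2, so u'(x) = 2*x*(2*x - 5)*(4*x - 5)/3.
u(x) = 4/3·x^2·(5/2 − x)^2 vanishes at x = 0 and x = 5/2, so u ∈ H^1_0(0, 5/2). Differentiate via the product rule and integrate the resulting polynomials term by term.
  ∫_0^5/2 u² dx = ∫_0^5/2 (16*x^8/9 - 160*x^7/9 + 200*x^6/3 - 1000*x^5/9 + 625*x^4/9) dx. Term by term:
    ∫_0^5/2 16*x^8/9 dx = 1953125/2592;  ∫_0^5/2 -160*x^7/9 dx = -1953125/576;  ∫_0^5/2 200*x^6/3 dx = 1953125/336;
    ∫_0^5/2 -1000*x^5/9 dx = -1953125/432;  ∫_0^5/2 625*x^4/9 dx = 390625/288.
  Sum: 1953125/2592 − 1953125/576 + 1953125/336 − 1953125/432 + 390625/288 = 390625/36288.
  ∫_0^5/2 (u')² dx = ∫_0^5/2 (256*x^6/9 - 640*x^5/3 + 5200*x^4/9 - 2000*x^3/3 + 2500*x^2/9) dx. Term by term:
    ∫_0^5/2 256*x^6/9 dx = 156250/63;  ∫_0^5/2 -640*x^5/3 dx = -78125/9;  ∫_0^5/2 5200*x^4/9 dx = 203125/18;
    ∫_0^5/2 -2000*x^3/3 dx = -78125/12;  ∫_0^5/2 2500*x^2/9 dx = 78125/54.
  Sum: 156250/63 − 78125/9 + 203125/18 − 78125/12 + 78125/54 = 15625/756.
∫_0^5/2 u² dx = 390625/36288, so ||u||_L² = 625*sqrt(7)/504.
∫_0^5/2 (u')² dx = 15625/756, so ||u'||_L² = 125*sqrt(21)/126.
Ratio ||u||_L² / ||u'||_L² = 5*sqrt(3)/12.
Sharp Poincaré constant on H^1_0(0, 5/2) is C_P = L/π = 5/(2*π), achieved by sin(2*π/5·x).
A polynomial bump cannot attain the sharp Poincaré constant (only the first sine eigenfunction does), so the ratio is strictly less than C_P, consistent with ||u||_L² ≤ C_P ||u'||_L².


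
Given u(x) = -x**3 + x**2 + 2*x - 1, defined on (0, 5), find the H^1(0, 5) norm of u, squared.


||u||_{H^1}^2 = 360775/42

The H^1 norm (squared) on an interval (0, L) is
  ||u||_{H^1}^2 = ∫_0^L u(x)^2 dx + ∫_0^L u'(x)^2 dx.
Compute u'(x) = -3*x**2 + 2*x + 2.
Then u(x)^2 = x**6 - 2*x**5 - 3*x**4 + 6*x**3 + 2*x**2 - 4*x + 1 and u'(x)^2 = 9*x**4 - 12*x**3 - 8*x**2 + 8*x + 4.
Integrate each monomial from 0 to 5 using ∫_0^5 c·x^n dx = c·5^(n+1)/(n+1):
  ∫_0^5 u(x)^2 dx = ∫_0^5 (x^6 - 2*x^5 - 3*x^4 + 6*x^3 + 2*x^2 - 4*x + 1) dx. Term by term:
    ∫_0^5 x^6 dx = 78125/7;  ∫_0^5 -2*x^5 dx = -15625/3;  ∫_0^5 -3*x^4 dx = -1875;
    ∫_0^5 6*x^3 dx = 1875/2;  ∫_0^5 2*x^2 dx = 250/3;  ∫_0^5 -4*x dx = -50;
    ∫_0^5 1 dx = 5.
  Sum: 78125/7 − 15625/3 − 1875 + 1875/2 + 250/3 − 50 + 5 = 70745/14.
  ∫_0^5 u'(x)^2 dx = ∫_0^5 (9*x^4 - 12*x^3 - 8*x^2 + 8*x + 4) dx. Term by term:
    ∫_0^5 9*x^4 dx = 5625;  ∫_0^5 -12*x^3 dx = -1875;  ∫_0^5 -8*x^2 dx = -1000/3;
    ∫_0^5 8*x dx = 100;  ∫_0^5 4 dx = 20.
  Sum: 5625 − 1875 − 1000/3 + 100 + 20 = 10610/3.
Adding: ||u||_{H^1}^2 = 70745/14 + 10610/3 = 360775/42.


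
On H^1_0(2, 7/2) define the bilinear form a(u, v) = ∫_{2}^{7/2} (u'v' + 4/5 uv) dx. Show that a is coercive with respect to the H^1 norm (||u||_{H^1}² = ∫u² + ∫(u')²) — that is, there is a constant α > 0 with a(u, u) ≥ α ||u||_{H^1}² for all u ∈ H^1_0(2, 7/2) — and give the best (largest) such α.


α = 4*(9 + 5*π^2)/(5*(9 + 4*π^2))

Coercivity of a(·,·) on H^1_0(2, 7/2) means a(u, u) ≥ α ||u||_{H^1}² for every u ∈ H^1_0.
The interval has length L = 3/2, and Poincaré/coercivity depend only on L. Here a(u, u) = ∫(u')² + (4/5)·∫u².
Here 0 < c = 4/5 < 1. The condition a(u,u) ≥ α||u||_{H^1}² reads (1−α)∫(u')² ≥ (α−c)∫u². Any admissible α is ≤ 1 (rapidly oscillating u have ∫u²/∫(u')² → 0), and α = 1 would force 0 ≥ (1−c)∫u², impossible since c < 1; so 1−α > 0. By the sharp Poincaré inequality on H^1_0 of an interval of length L, ∫(u')² ≥ (π/L)²∫u² with equality for the first sine mode sin(π(x−x₀)/L) (x₀ the left endpoint), so the inequality holds for all u iff (1−α)(π/L)² ≥ α − c, i.e. α ≤ ((π/L)² + c)/((π/L)² + 1) = (1 + c(L/π)²)/(1 + (L/π)²). With (π/L)² = 4*π^2/9 and c = 4/5, the largest admissible constant is α = ((π/L)² + c)/((π/L)² + 1).
Simplifying, α = 4*(9 + 5*π^2)/(5*(9 + 4*π^2)).


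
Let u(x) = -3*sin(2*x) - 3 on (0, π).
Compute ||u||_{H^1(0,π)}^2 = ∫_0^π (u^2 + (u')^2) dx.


||u||_{H^1(0,π)}^2 = 63*π/2

u'(x) = -6*cos(2*x).
Expand u² and (u')² and integrate term by term on (0, π), using: for integers n ≥ 1, ∫_0^π sin²(nx) dx = ∫_0^π cos²(nx) dx = π/2; for n ≠ n', ∫_0^π sin(nx)sin(n'x) dx = ∫_0^π cos(nx)cos(n'x) dx = 0; and by product-to-sum, ∫_0^π sin(nx)cos(n'x) dx = ½∫_0^π [sin((n+n')x) + sin((n−n')x)] dx, which is 0 when n+n' is even and 2n/(n²−n'²) when n+n' is odd (it need not vanish on (0, π)). For the constant mode: ∫_0^π 1 dx = π, ∫_0^π cos(nx) dx = 0, ∫_0^π sin(nx) dx = (1−(−1)^n)/n.
  u² squared terms: (-3)²·∫1 dx = 9·π = 9*π;  (-3)²·∫sin(2x)² dx = 9·π/2 = 9*π/2.
  u² cross terms: 2·(-3)·(-3)·∫1·sin(2x) dx = 18·(0) = 0.
  So ∫_0^π u² dx = 9*π + 9*π/2 + 0 = 27*π/2.
  (u')² squared terms: (-6)²·∫cos(2x)² dx = 36·π/2 = 18*π.
  So ∫_0^π (u')² dx = 18*π.
||u||_{H^1}^2 = (27*π/2) + (18*π) = 63*π/2.


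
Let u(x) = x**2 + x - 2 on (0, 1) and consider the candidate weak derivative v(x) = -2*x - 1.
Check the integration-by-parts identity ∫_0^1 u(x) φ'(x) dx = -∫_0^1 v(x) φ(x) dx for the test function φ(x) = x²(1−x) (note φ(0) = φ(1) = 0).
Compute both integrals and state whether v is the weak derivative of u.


LHS = -11/60, RHS = 11/60. No, v is not the weak derivative of u.

u(x) = x**2 + x - 2, classical derivative u'(x) = 2*x + 1.
φ(x) = x²(1−x), so φ'(x) = x*(2 - 3*x).
Note φ(0) = φ(1) = 0, so the boundary term u·φ vanishes.
LHS = ∫_0^1 u(x) φ'(x) dx = ∫_0^1 (-3*x^4 - x^3 + 8*x^2 - 4*x) dx. Term by term:
  ∫_0^1 -3*x^4 dx = -3/5;  ∫_0^1 -x^3 dx = -1/4;  ∫_0^1 8*x^2 dx = 8/3;
  ∫_0^1 -4*x dx = -2.
Sum: -3/5 − 1/4 + 8/3 − 2 = -11/60.
So LHS = -11/60.
∫_0^1 v(x) φ(x) dx = ∫_0^1 (2*x^4 - x^3 - x^2) dx. Term by term:
  ∫_0^1 2*x^4 dx = 2/5;  ∫_0^1 -x^3 dx = -1/4;  ∫_0^1 -x^2 dx = -1/3.
Sum: 2/5 − 1/4 − 1/3 = -11/60.
So RHS = -∫_0^1 v(x) φ(x) dx = 11/60.
LHS − RHS = -11/30 ≠ 0, so the identity fails.
(For a valid weak derivative the identity must hold for EVERY test function, in particular this one. The failure shows v is NOT the weak derivative of u.)
Correct weak derivative would be u'(x) = 2*x + 1.


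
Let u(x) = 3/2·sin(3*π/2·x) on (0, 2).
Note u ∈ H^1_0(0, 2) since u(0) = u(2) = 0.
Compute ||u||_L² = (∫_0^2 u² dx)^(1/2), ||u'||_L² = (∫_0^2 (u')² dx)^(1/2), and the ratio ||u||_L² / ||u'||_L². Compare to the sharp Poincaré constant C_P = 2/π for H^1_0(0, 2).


||u||_L² / ||u'||_L² = 2/(3*π) < C_P = 2/π.

u(x) = 3/2·sin(3*π/2·x), so u'(x) = 9*π*cos(3*π*x/2)/4.
Writing u(x) = A·sin(kπx/L) with A = 3/2 and k = 3, use ∫_0^L sin²(kπx/L) dx = L/2 and ∫_0^L cos²(kπx/L) dx = L/2.
u² = 9/4·sin²(3*π/2·x) and (u')² = 81*π^2/16·cos²(3*π/2·x), and each of sin², cos² integrates to L/2 = 1 over (0, 2).
∫_0^2 u² dx = 9/4, so ||u||_L² = 3/2.
∫_0^2 (u')² dx = 81*π^2/16, so ||u'||_L² = 9*π/4.
Ratio ||u||_L² / ||u'||_L² = 2/(3*π).
Sharp Poincaré constant on H^1_0(0, 2) is C_P = L/π = 2/π, achieved by sin(π/2·x).
This is the k = 3 harmonic; the ratio L/(kπ) is strictly less than C_P = L/π, consistent with the sharp inequality ||u||_L² ≤ C_P ||u'||_L².


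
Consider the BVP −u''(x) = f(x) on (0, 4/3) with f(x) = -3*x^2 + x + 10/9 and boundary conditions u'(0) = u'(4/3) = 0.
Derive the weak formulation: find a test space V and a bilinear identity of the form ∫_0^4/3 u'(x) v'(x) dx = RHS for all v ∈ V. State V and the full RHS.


V = H^1(0, 4/3) (no boundary constraint on v; u is determined up to an additive constant); weak form: ∫_0^4/3 u'v' dx = ∫_0^4/3 (-3*x^2 + x + 10/9) v dx for all v ∈ V.

Multiply both sides by a test function v and integrate from 0 to 4/3:
  ∫_0^4/3 −u''(x) v(x) dx = ∫_0^4/3 f(x) v(x) dx.
Integrate the LHS by parts once:
  ∫_0^4/3 −u'' v dx = −[u'(x) v(x)]_0^4/3 + ∫_0^4/3 u'(x) v'(x) dx.
Thus ∫_0^4/3 u'(x) v'(x) dx = ∫_0^4/3 f(x) v(x) dx + [u'(x) v(x)]_0^4/3.
Choose V so that boundary terms are either known or forced to vanish.
u has homogeneous Neumann: u'(0) = u'(4/3) = 0. So [u' v]_0^4/3 = 0·v(4/3) − 0·v(0) = 0 for any v; take V = H^1(0, 4/3).
Weak formulation: find u (satisfying any essential BC) such that ∫_0^4/3 u'(x) v'(x) dx = ∫_0^4/3 f v dx for all v ∈ V (homogeneous Neumann, so boundary terms vanish).
Substituting f(x) = -3*x^2 + x + 10/9, the right-hand side is ∫_0^4/3 (-3*x^2 + x + 10/9) v dx.
Compatibility check (pure Neumann): taking v ≡ 1 ∈ V gives 0 = ∫_0^4/3 f dx + (0) − (0), i.e. ∫_0^4/3 f dx must equal u'(0) − u'(4/3) = 0. Indeed ∫_0^4/3 (-3*x^2 + x + 10/9) dx = 0, so the data are compatible. The solution is then unique only up to an additive constant (fix it e.g. by requiring ∫_0^4/3 u dx = 0).


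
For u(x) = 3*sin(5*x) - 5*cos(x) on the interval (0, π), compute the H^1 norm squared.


||u||_{H^1(0,π)}^2 = 142*π

u'(x) = 5*sin(x) + 15*cos(5*x).
Expand u² and (u')² and integrate term by term on (0, π), using: for integers n ≥ 1, ∫_0^π sin²(nx) dx = ∫_0^π cos²(nx) dx = π/2; for n ≠ n', ∫_0^π sin(nx)sin(n'x) dx = ∫_0^π cos(nx)cos(n'x) dx = 0; and by product-to-sum, ∫_0^π sin(nx)cos(n'x) dx = ½∫_0^π [sin((n+n')x) + sin((n−n')x)] dx, which is 0 when n+n' is even and 2n/(n²−n'²) when n+n' is odd (it need not vanish on (0, π)).
  u² squared terms: (-5)²·∫cos(x)² dx = 25·π/2 = 25*π/2;  (3)²·∫sin(5x)² dx = 9·π/2 = 9*π/2.
  u² cross terms: 2·(-5)·(3)·∫cos(x)·sin(5x) dx = -30·(0) = 0.
  So ∫_0^π u² dx = 25*π/2 + 9*π/2 + 0 = 17*π.
  (u')² squared terms: (5)²·∫sin(x)² dx = 25·π/2 = 25*π/2;  (15)²·∫cos(5x)² dx = 225·π/2 = 225*π/2.
  (u')² cross terms: 2·(5)·(15)·∫sin(x)·cos(5x) dx = 150·(0) = 0.
  So ∫_0^π (u')² dx = 25*π/2 + 225*π/2 + 0 = 125*π.
||u||_{H^1}^2 = (17*π) + (125*π) = 142*π.


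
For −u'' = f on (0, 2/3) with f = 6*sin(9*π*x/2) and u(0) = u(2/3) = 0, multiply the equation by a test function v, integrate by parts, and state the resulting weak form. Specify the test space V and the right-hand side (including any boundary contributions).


V = H^1_0(0, 2/3) (so v(0) = v(2/3) = 0); weak form: ∫_0^2/3 u'v' dx = ∫_0^2/3 (6*sin(9*π*x/2)) v dx for all v ∈ V.

Multiply both sides by a test function v and integrate from 0 to 2/3:
  ∫_0^2/3 −u''(x) v(x) dx = ∫_0^2/3 f(x) v(x) dx.
Integrate the LHS by parts once:
  ∫_0^2/3 −u'' v dx = −[u'(x) v(x)]_0^2/3 + ∫_0^2/3 u'(x) v'(x) dx.
Thus ∫_0^2/3 u'(x) v'(x) dx = ∫_0^2/3 f(x) v(x) dx + [u'(x) v(x)]_0^2/3.
Choose V so that boundary terms are either known or forced to vanish.
u is Dirichlet: u(0) = u(2/3) = 0. Let V = H^1_0(0, 2/3); then v(0) = v(2/3) = 0, and [u' v]_0^2/3 = 0.
Weak formulation: find u (satisfying any essential BC) such that ∫_0^2/3 u'(x) v'(x) dx = ∫_0^2/3 f v dx for all v ∈ V.
Substituting f(x) = 6*sin(9*π*x/2), the right-hand side is ∫_0^2/3 (6*sin(9*π*x/2)) v dx.


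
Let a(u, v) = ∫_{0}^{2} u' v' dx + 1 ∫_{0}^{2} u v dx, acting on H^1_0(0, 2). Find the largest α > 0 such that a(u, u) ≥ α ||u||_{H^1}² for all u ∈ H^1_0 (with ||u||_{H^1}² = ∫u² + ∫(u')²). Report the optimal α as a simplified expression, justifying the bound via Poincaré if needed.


α = 1

Coercivity of a(·,·) on H^1_0(0, 2) means a(u, u) ≥ α ||u||_{H^1}² for every u ∈ H^1_0.
The interval has length L = 2, and Poincaré/coercivity depend only on L. Here a(u, u) = ∫(u')² + (1)·∫u².
Here c = 1 ≥ 1, so a(u,u) = ∫(u')² + c∫u² ≥ ∫(u')² + ∫u² = ||u||_{H^1}², i.e. α = 1 works. No larger α is possible: a(u,u) ≥ α||u||_{H^1}² means (1−α)∫(u')² ≥ (α−c)∫u², and for the modes u_n = sin(nπ(x−x₀)/L) (x₀ the left endpoint) one has ∫u_n²/∫(u_n')² = (L/(nπ))² → 0, so a(u_n,u_n)/||u_n||_{H^1}² → 1. Hence the optimal constant is α = 1.
Therefore α = 1.


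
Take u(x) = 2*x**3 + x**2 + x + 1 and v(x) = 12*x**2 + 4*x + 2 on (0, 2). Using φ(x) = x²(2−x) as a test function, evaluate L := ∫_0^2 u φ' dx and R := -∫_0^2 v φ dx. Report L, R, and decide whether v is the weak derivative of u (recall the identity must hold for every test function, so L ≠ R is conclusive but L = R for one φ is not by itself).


LHS = -52/3, RHS = -104/3. No, v is not the weak derivative of u.

u(x) = 2*x**3 + x**2 + x + 1, classical derivative u'(x) = 6*x**2 + 2*x + 1.
φ(x) = x²(2−x), so φ'(x) = x*(4 - 3*x).
Note φ(0) = φ(2) = 0, so the boundary term u·φ vanishes.
LHS = ∫_0^2 u(x) φ'(x) dx = ∫_0^2 (-6*x^5 + 5*x^4 + x^3 + x^2 + 4*x) dx. Term by term:
  ∫_0^2 -6*x^5 dx = -64;  ∫_0^2 5*x^4 dx = 32;  ∫_0^2 x^3 dx = 4;
  ∫_0^2 x^2 dx = 8/3;  ∫_0^2 4*x dx = 8.
Sum: -64 + 32 + 4 + 8/3 + 8 = -52/3.
So LHS = -52/3.
∫_0^2 v(x) φ(x) dx = ∫_0^2 (-12*x^5 + 20*x^4 + 6*x^3 + 4*x^2) dx. Term by term:
  ∫_0^2 -12*x^5 dx = -128;  ∫_0^2 20*x^4 dx = 128;  ∫_0^2 6*x^3 dx = 24;
  ∫_0^2 4*x^2 dx = 32/3.
Sum: -128 + 128 + 24 + 32/3 = 104/3.
So RHS = -∫_0^2 v(x) φ(x) dx = -104/3.
LHS − RHS = 52/3 ≠ 0, so the identity fails.
(For a valid weak derivative the identity must hold for EVERY test function, in particular this one. The failure shows v is NOT the weak derivative of u.)
Correct weak derivative would be u'(x) = 6*x**2 + 2*x + 1.
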